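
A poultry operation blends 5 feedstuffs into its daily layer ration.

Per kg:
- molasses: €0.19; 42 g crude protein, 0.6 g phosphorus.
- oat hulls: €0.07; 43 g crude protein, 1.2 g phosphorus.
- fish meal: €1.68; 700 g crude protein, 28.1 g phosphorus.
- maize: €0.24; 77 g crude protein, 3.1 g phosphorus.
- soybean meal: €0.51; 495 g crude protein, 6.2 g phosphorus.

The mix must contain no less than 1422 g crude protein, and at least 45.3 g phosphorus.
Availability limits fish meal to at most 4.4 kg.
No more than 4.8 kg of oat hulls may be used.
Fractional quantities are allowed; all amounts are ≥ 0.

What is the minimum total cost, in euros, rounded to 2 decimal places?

€2.79

This is a linear program. Let x1 = kg of molasses, x2 = kg of oat hulls, x3 = kg of fish meal, x4 = kg of maize, x5 = kg of soybean meal.
Minimise 0.19x1 + 0.07x2 + 1.68x3 + 0.24x4 + 0.51x5 with:
  42x1 + 43x2 + 700x3 + 77x4 + 495x5 ≥ 1422   (crude protein)
  0.6x1 + 1.2x2 + 28.1x3 + 3.1x4 + 6.2x5 ≥ 45.3   (phosphorus)
  x3 ≤ 4.4
  x2 ≤ 4.8
  x1, x2, x3, x4, x5 ≥ 0.
The optimal basis is {oat hulls, fish meal, soybean meal}; molasses, maize drop out. Binding constraints: crude protein, phosphorus, the oat hulls cap.
Optimal quantities: oat hulls = 4.8 kg, fish meal = 1.258 kg, soybean meal = 0.6772 kg.
Hence cost = 0.07·4.8 + 1.68·1.258 + 0.51·0.6772 = €2.7948.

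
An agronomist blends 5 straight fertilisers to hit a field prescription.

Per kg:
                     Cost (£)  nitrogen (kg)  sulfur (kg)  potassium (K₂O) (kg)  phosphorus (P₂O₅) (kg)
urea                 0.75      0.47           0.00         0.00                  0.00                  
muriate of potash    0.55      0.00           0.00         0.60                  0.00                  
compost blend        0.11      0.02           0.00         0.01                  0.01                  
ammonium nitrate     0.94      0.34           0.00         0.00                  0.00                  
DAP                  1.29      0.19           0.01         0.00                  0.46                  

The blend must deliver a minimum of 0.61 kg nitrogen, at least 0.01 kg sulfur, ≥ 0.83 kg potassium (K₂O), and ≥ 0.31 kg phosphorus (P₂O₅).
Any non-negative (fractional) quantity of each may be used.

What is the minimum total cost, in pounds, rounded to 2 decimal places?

This is a linear program. Let x1 = kg of urea, x2 = kg of muriate of potash, x3 = kg of compost blend, x4 = kg of ammonium nitrate, x5 = kg of DAP.
Minimise 0.75x1 + 0.55x2 + 0.11x3 + 0.94x4 + 1.29x5 with:
  0.47x1 + 0.02x3 + 0.34x4 + 0.19x5 ≥ 0.61   (nitrogen)
  0.01x5 ≥ 0.01   (sulfur)
  0.6x2 + 0.01x3 ≥ 0.83   (potassium (K₂O))
  0.01x3 + 0.46x5 ≥ 0.31   (phosphorus (P₂O₅))
  x1, x2, x3, x4, x5 ≥ 0.
The minimum-cost mix takes nothing from compost blend, ammonium nitrate — only urea, muriate of potash, DAP. The nitrogen, sulfur, potassium (K₂O) requirements are met with equality.
Solving gives x1 = 0.8936, x2 = 1.383, x5 = 1.
Objective = 0.75·0.8936 + 0.55·1.383 + 1.29·1 = 2.7209.

£2.72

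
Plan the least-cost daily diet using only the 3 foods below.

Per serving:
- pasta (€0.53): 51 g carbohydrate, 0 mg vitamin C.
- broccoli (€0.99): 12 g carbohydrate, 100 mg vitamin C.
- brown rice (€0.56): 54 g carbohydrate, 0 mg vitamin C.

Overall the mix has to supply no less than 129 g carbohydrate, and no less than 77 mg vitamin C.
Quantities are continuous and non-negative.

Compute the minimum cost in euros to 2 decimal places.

Let x1 = servings of pasta, x2 = servings of broccoli, x3 = servings of brown rice.
min 0.53x1 + 0.99x2 + 0.56x3 s.t.:
  51x1 + 12x2 + 54x3 ≥ 129   (carbohydrate)
  100x2 ≥ 77   (vitamin C)
  x1, x2, x3 ≥ 0.
At the optimum only broccoli, brown rice are positive (pasta = 0). There the carbohydrate and vitamin C constraints are tight.
Optimal quantities: broccoli = 0.77 servings, brown rice = 2.218 servings.
Objective = 0.99·0.77 + 0.56·2.218 = 2.0044.

€2.00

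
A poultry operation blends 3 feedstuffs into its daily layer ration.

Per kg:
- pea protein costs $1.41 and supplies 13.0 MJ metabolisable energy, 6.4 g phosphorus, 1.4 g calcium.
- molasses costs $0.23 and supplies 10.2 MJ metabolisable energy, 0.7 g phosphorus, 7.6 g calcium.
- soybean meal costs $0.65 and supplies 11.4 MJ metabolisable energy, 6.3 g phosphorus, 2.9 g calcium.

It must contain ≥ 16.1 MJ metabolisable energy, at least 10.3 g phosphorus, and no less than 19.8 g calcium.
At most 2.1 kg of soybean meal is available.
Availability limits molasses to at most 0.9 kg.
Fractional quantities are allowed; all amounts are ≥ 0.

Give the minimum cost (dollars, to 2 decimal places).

Let x1 = kg of pea protein, x2 = kg of molasses, x3 = kg of soybean meal.
Minimise 1.41x1 + 0.23x2 + 0.65x3 s.t.:
  13x1 + 10.2x2 + 11.4x3 ≥ 16.1   (metabolisable energy)
  6.4x1 + 0.7x2 + 6.3x3 ≥ 10.3   (phosphorus)
  1.4x1 + 7.6x2 + 2.9x3 ≥ 19.8   (calcium)
  x3 ≤ 2.1
  x2 ≤ 0.9
  x1, x2, x3 ≥ 0.
All 3 inputs are positive at the optimum. The calcium, the soybean meal cap, the molasses cap requirements are met with equality.
So pea protein = 4.907 kg, molasses = 0.9 kg, soybean meal = 2.1 kg.
Hence cost = 1.41·4.907 + 0.23·0.9 + 0.65·2.1 = $8.4909.

$8.49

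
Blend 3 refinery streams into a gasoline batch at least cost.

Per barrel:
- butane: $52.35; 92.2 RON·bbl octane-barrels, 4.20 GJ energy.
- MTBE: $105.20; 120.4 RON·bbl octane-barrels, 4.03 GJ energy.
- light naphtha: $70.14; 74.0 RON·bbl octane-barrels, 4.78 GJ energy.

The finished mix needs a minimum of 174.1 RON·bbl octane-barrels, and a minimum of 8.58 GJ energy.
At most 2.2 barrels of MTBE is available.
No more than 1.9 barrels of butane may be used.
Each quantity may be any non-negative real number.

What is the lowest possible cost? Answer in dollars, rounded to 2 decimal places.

$108.27

Treat it as an LP. Let x1 = barrels of butane, x2 = barrels of MTBE, x3 = barrels of light naphtha.
Minimise 52.35x1 + 105.2x2 + 70.14x3 s.t.:
  92.2x1 + 120.4x2 + 74x3 ≥ 174.1   (octane-barrels)
  4.2x1 + 4.03x2 + 4.78x3 ≥ 8.58   (energy)
  x2 ≤ 2.2
  x1 ≤ 1.9
  x1, x2, x3 ≥ 0.
The optimal basis is {butane, light naphtha}; MTBE drops out. Binding constraints: energy and the butane cap.
Optimal quantities: butane = 1.9 barrels, light naphtha = 0.1255 barrels.
Total cost: 52.35·1.9 + 70.14·0.1255 = 108.2676.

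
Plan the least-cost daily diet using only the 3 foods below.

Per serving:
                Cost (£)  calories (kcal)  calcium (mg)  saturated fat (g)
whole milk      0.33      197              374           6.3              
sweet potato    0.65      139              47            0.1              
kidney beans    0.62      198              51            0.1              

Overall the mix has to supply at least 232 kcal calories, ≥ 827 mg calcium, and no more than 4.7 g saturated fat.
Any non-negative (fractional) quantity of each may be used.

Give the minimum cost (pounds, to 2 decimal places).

Treat it as an LP. Let x1 = servings of whole milk, x2 = servings of sweet potato, x3 = servings of kidney beans.
min 0.33x1 + 0.65x2 + 0.62x3 s.t.:
  197x1 + 139x2 + 198x3 ≥ 232   (calories)
  374x1 + 47x2 + 51x3 ≥ 827   (calcium)
  6.3x1 + 0.1x2 + 0.1x3 ≤ 4.7   (saturated fat)
  x1, x2, x3 ≥ 0.
The cheapest feasible vertex uses only whole milk, kidney beans; sweet potato is not used. The calcium and saturated fat requirements are met with equality.
So whole milk = 0.553 servings, kidney beans = 12.16 servings.
Hence cost = 0.33·0.553 + 0.62·12.16 = £7.7217.

£7.72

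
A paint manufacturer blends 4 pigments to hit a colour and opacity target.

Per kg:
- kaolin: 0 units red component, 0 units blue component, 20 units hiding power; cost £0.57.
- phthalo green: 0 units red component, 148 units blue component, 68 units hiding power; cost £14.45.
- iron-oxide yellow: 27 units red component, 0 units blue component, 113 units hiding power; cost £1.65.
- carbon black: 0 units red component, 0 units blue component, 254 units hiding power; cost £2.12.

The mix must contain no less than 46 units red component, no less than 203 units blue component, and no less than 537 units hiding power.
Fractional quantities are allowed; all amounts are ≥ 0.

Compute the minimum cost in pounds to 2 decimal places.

£24.73

Set it up as a linear program. Let x1 = kg of kaolin, x2 = kg of phthalo green, x3 = kg of iron-oxide yellow, x4 = kg of carbon black.
Minimise 0.57x1 + 14.45x2 + 1.65x3 + 2.12x4 subject to:
  27x3 ≥ 46   (red component)
  148x2 ≥ 203   (blue component)
  20x1 + 68x2 + 113x3 + 254x4 ≥ 537   (hiding power)
  x1, x2, x3, x4 ≥ 0.
The optimal basis is {phthalo green, iron-oxide yellow, carbon black}; kaolin drops out. The red component, blue component, hiding power requirements are met with equality.
Optimal quantities: phthalo green = 1.372 kg, iron-oxide yellow = 1.704 kg, carbon black = 0.989 kg.
Hence cost = 14.45·1.372 + 1.65·1.704 + 2.12·0.989 = £24.7337.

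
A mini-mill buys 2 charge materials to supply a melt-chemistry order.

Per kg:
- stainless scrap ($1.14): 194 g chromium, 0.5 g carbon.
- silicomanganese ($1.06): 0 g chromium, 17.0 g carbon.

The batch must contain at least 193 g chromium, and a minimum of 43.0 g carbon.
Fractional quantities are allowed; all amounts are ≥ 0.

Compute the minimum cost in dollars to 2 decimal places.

$3.78

Treat it as an LP. Let x1 = kg of stainless scrap, x2 = kg of silicomanganese.
Minimise 1.14x1 + 1.06x2 s.t.:
  194x1 ≥ 193   (chromium)
  0.5x1 + 17x2 ≥ 43   (carbon)
  x1, x2 ≥ 0.
Both inputs are positive at the optimum. Binding constraints: chromium and carbon.
Solving gives x1 = 0.9948, x2 = 2.5.
Hence cost = 1.14·0.9948 + 1.06·2.5 = $3.7841.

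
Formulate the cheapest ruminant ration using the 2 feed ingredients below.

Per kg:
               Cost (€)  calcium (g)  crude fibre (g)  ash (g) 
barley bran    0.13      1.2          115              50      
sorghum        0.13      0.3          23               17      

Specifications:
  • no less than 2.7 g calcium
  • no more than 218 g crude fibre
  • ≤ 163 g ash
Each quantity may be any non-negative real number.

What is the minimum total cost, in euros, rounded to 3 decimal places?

€0.983

Let x1 = kg of barley bran, x2 = kg of sorghum.
Minimise 0.13x1 + 0.13x2 with:
  1.2x1 + 0.3x2 ≥ 2.7   (calcium)
  115x1 + 23x2 ≤ 218   (crude fibre)
  50x1 + 17x2 ≤ 163   (ash)
  x1, x2 ≥ 0.
Both inputs are positive at the optimum. Binding constraints: calcium and crude fibre.
That vertex is x1 = 0.4783, x2 = 7.087.
Total cost: 0.13·0.4783 + 0.13·7.087 = 0.98349.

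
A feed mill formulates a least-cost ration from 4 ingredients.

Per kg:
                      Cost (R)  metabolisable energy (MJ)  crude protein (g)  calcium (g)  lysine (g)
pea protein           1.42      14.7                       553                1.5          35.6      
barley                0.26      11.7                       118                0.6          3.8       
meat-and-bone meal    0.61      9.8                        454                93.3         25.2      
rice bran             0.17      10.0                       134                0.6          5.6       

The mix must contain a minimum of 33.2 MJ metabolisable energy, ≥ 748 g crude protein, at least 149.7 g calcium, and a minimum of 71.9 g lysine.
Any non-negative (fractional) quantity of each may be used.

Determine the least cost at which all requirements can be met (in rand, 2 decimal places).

R1.76

Let x1 = kg of pea protein, x2 = kg of barley, x3 = kg of meat-and-bone meal, x4 = kg of rice bran.
Minimise 1.42x1 + 0.26x2 + 0.61x3 + 0.17x4 subject to:
  14.7x1 + 11.7x2 + 9.8x3 + 10x4 ≥ 33.2   (metabolisable energy)
  553x1 + 118x2 + 454x3 + 134x4 ≥ 748   (crude protein)
  1.5x1 + 0.6x2 + 93.3x3 + 0.6x4 ≥ 149.7   (calcium)
  35.6x1 + 3.8x2 + 25.2x3 + 5.6x4 ≥ 71.9   (lysine)
  x1, x2, x3, x4 ≥ 0.
The minimum-cost mix takes nothing from pea protein, barley — only meat-and-bone meal, rice bran. Binding constraints: metabolisable energy and lysine.
Solving gives x3 = 2.704, x4 = 0.6697.
Objective = 0.61·2.704 + 0.17·0.6697 = 1.7633.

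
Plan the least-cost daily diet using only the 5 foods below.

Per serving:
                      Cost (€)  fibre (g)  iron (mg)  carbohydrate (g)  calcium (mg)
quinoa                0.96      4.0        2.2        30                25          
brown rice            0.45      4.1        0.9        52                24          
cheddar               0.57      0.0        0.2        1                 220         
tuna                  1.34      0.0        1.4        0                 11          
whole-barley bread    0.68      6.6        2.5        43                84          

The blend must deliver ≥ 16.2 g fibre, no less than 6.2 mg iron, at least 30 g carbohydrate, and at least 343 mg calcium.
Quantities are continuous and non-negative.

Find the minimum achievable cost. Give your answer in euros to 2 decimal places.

€2.02

Let x1 = servings of quinoa, x2 = servings of brown rice, x3 = servings of cheddar, x4 = servings of tuna, x5 = servings of whole-barley bread.
min 0.96x1 + 0.45x2 + 0.57x3 + 1.34x4 + 0.68x5 with:
  4x1 + 4.1x2 + 6.6x5 ≥ 16.2   (fibre)
  2.2x1 + 0.9x2 + 0.2x3 + 1.4x4 + 2.5x5 ≥ 6.2   (iron)
  30x1 + 52x2 + 1x3 + 43x5 ≥ 30   (carbohydrate)
  25x1 + 24x2 + 220x3 + 11x4 + 84x5 ≥ 343   (calcium)
  x1, x2, x3, x4, x5 ≥ 0.
The optimal basis is {cheddar, whole-barley bread}; quinoa, brown rice, tuna drop out. There the fibre and calcium constraints are tight.
So cheddar = 0.6219 servings, whole-barley bread = 2.455 servings.
Objective = 0.57·0.6219 + 0.68·2.455 = 2.0239.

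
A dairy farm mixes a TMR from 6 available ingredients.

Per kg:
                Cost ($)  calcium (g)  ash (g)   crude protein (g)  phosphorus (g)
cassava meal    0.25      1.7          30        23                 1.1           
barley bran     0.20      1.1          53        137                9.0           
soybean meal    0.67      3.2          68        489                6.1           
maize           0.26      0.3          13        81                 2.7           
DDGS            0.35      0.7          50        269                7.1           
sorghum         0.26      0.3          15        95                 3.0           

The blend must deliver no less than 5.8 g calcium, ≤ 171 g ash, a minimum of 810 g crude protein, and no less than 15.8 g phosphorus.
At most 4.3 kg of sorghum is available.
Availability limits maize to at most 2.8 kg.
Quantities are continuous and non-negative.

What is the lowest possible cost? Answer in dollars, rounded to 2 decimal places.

Treat it as an LP. Let x1 = kg of cassava meal, x2 = kg of barley bran, x3 = kg of soybean meal, x4 = kg of maize, x5 = kg of DDGS, x6 = kg of sorghum.
Minimize 0.25x1 + 0.2x2 + 0.67x3 + 0.26x4 + 0.35x5 + 0.26x6 subject to:
  1.7x1 + 1.1x2 + 3.2x3 + 0.3x4 + 0.7x5 + 0.3x6 ≥ 5.8   (calcium)
  30x1 + 53x2 + 68x3 + 13x4 + 50x5 + 15x6 ≤ 171   (ash)
  23x1 + 137x2 + 489x3 + 81x4 + 269x5 + 95x6 ≥ 810   (crude protein)
  1.1x1 + 9x2 + 6.1x3 + 2.7x4 + 7.1x5 + 3x6 ≥ 15.8   (phosphorus)
  x6 ≤ 4.3
  x4 ≤ 2.8
  x1, x2, x3, x4, x5, x6 ≥ 0.
The minimum-cost mix takes nothing from maize, DDGS, sorghum — only cassava meal, barley bran, soybean meal. Binding constraints: calcium, ash, crude protein.
That vertex is x1 = 0.1077, x2 = 1.634, x3 = 1.194.
Hence cost = 0.25·0.1077 + 0.2·1.634 + 0.67·1.194 = $1.1537.

$1.15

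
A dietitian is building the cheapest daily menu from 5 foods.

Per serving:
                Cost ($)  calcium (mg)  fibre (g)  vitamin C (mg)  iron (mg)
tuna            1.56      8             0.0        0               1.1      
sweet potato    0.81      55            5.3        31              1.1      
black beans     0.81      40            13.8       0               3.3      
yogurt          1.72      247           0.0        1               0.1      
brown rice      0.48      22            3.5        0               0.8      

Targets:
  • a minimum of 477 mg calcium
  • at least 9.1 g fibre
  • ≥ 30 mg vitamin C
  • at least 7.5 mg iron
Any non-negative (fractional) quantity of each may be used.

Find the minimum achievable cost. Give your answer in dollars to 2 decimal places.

$4.74

Set it up as a linear program. Let x1 = servings of tuna, x2 = servings of sweet potato, x3 = servings of black beans, x4 = servings of yogurt, x5 = servings of brown rice.
Minimize 1.56x1 + 0.81x2 + 0.81x3 + 1.72x4 + 0.48x5 s.t.:
  8x1 + 55x2 + 40x3 + 247x4 + 22x5 ≥ 477   (calcium)
  5.3x2 + 13.8x3 + 3.5x5 ≥ 9.1   (fibre)
  31x2 + 1x4 ≥ 30   (vitamin C)
  1.1x1 + 1.1x2 + 3.3x3 + 0.1x4 + 0.8x5 ≥ 7.5   (iron)
  x1, x2, x3, x4, x5 ≥ 0.
The minimum-cost mix takes nothing from tuna, brown rice — only sweet potato, black beans, yogurt. Binding constraints: calcium, vitamin C, iron.
So sweet potato = 0.9221 servings, black beans = 1.922 servings, yogurt = 1.415 servings.
Hence cost = 0.81·0.9221 + 0.81·1.922 + 1.72·1.415 = $4.7375.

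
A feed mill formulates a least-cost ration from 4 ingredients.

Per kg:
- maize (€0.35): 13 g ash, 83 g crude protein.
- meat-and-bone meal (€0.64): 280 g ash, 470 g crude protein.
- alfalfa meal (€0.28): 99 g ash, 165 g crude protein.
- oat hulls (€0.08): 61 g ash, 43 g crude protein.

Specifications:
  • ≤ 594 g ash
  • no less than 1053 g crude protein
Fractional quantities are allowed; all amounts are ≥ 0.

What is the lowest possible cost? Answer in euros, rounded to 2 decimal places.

€1.65

This is a linear program. Let x1 = kg of maize, x2 = kg of meat-and-bone meal, x3 = kg of alfalfa meal, x4 = kg of oat hulls.
min 0.35x1 + 0.64x2 + 0.28x3 + 0.08x4 with:
  13x1 + 280x2 + 99x3 + 61x4 ≤ 594   (ash)
  83x1 + 470x2 + 165x3 + 43x4 ≥ 1053   (crude protein)
  x1, x2, x3, x4 ≥ 0.
The cheapest feasible vertex uses only maize, meat-and-bone meal; alfalfa meal, oat hulls are not used. The ash and crude protein requirements are met with equality.
So maize = 0.9142 kg, meat-and-bone meal = 2.079 kg.
Hence cost = 0.35·0.9142 + 0.64·2.079 = €1.6505.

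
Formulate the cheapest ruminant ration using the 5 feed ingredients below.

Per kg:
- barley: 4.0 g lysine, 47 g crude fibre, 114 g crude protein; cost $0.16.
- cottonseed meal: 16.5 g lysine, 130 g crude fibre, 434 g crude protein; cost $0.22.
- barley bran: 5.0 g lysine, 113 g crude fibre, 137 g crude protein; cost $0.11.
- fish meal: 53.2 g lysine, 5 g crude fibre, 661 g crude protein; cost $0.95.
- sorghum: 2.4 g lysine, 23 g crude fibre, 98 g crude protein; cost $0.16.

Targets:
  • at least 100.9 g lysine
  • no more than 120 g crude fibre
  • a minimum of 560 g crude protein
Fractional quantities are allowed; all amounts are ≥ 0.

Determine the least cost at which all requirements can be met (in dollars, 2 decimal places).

$1.74

This is a linear program. Let x1 = kg of barley, x2 = kg of cottonseed meal, x3 = kg of barley bran, x4 = kg of fish meal, x5 = kg of sorghum.
Minimise 0.16x1 + 0.22x2 + 0.11x3 + 0.95x4 + 0.16x5 subject to:
  4x1 + 16.5x2 + 5x3 + 53.2x4 + 2.4x5 ≥ 100.9   (lysine)
  47x1 + 130x2 + 113x3 + 5x4 + 23x5 ≤ 120   (crude fibre)
  114x1 + 434x2 + 137x3 + 661x4 + 98x5 ≥ 560   (crude protein)
  x1, x2, x3, x4, x5 ≥ 0.
The minimum-cost mix takes nothing from barley, barley bran, sorghum — only cottonseed meal, fish meal. There the lysine and crude fibre constraints are tight.
So cottonseed meal = 0.8604 kg, fish meal = 1.63 kg.
Hence cost = 0.22·0.8604 + 0.95·1.63 = $1.7378.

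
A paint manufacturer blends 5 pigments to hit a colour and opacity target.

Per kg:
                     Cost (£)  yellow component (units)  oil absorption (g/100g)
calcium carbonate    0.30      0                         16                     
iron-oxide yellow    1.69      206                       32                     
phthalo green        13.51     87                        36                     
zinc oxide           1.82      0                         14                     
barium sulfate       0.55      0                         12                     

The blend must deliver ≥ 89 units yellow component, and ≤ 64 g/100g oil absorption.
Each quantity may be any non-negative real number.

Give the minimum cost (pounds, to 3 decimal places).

£0.730

This is a linear program. Let x1 = kg of calcium carbonate, x2 = kg of iron-oxide yellow, x3 = kg of phthalo green, x4 = kg of zinc oxide, x5 = kg of barium sulfate.
Minimise 0.3x1 + 1.69x2 + 13.51x3 + 1.82x4 + 0.55x5 subject to:
  206x2 + 87x3 ≥ 89   (yellow component)
  16x1 + 32x2 + 36x3 + 14x4 + 12x5 ≤ 64   (oil absorption)
  x1, x2, x3, x4, x5 ≥ 0.
At the optimum only iron-oxide yellow is positive (calcium carbonate, phthalo green, zinc oxide, barium sulfate = 0). There the yellow component constraint is tight.
That vertex is x2 = 0.432.
Hence cost = 1.69·0.432 = £0.73008.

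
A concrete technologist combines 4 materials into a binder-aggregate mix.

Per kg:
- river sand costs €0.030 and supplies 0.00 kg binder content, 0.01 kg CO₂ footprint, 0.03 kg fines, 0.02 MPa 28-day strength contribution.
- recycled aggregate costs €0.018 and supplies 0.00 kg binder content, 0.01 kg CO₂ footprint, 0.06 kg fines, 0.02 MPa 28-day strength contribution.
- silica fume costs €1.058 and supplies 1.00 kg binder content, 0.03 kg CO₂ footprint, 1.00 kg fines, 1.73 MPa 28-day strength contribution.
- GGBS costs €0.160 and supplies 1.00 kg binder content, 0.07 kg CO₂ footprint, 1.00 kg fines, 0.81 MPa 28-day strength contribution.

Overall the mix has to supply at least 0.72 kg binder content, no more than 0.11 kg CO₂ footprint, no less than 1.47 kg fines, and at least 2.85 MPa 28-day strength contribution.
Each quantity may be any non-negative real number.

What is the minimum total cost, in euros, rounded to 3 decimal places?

Set it up as a linear program. Let x1 = kg of river sand, x2 = kg of recycled aggregate, x3 = kg of silica fume, x4 = kg of GGBS.
Minimise 0.03x1 + 0.018x2 + 1.058x3 + 0.16x4 s.t.:
  1x3 + 1x4 ≥ 0.72   (binder content)
  0.01x1 + 0.01x2 + 0.03x3 + 0.07x4 ≤ 0.11   (CO₂ footprint)
  0.03x1 + 0.06x2 + 1x3 + 1x4 ≥ 1.47   (fines)
  0.02x1 + 0.02x2 + 1.73x3 + 0.81x4 ≥ 2.85   (28-day strength contribution)
  x1, x2, x3, x4 ≥ 0.
The optimal basis is {silica fume, GGBS}; river sand, recycled aggregate drop out. There the CO₂ footprint and 28-day strength contribution constraints are tight.
Optimal quantities: silica fume = 1.1405 kg, GGBS = 1.0826 kg.
Objective = 1.058·1.1405 + 0.16·1.0826 = 1.37987.

€1.380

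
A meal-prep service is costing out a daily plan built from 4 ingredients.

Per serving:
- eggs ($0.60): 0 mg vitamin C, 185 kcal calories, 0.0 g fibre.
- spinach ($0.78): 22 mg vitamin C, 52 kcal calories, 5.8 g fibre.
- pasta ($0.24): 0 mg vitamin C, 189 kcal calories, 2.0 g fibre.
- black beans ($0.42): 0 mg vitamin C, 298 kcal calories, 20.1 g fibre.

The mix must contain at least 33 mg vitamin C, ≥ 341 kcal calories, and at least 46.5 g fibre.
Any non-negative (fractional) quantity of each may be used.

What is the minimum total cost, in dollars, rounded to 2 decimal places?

Treat it as an LP. Let x1 = servings of eggs, x2 = servings of spinach, x3 = servings of pasta, x4 = servings of black beans.
Minimise 0.6x1 + 0.78x2 + 0.24x3 + 0.42x4 subject to:
  22x2 ≥ 33   (vitamin C)
  185x1 + 52x2 + 189x3 + 298x4 ≥ 341   (calories)
  5.8x2 + 2x3 + 20.1x4 ≥ 46.5   (fibre)
  x1, x2, x3, x4 ≥ 0.
The minimum-cost mix takes nothing from eggs, pasta — only spinach, black beans. The vitamin C and fibre requirements are met with equality.
Optimal quantities: spinach = 1.5 servings, black beans = 1.881 servings.
Hence cost = 0.78·1.5 + 0.42·1.881 = $1.9600.

$1.96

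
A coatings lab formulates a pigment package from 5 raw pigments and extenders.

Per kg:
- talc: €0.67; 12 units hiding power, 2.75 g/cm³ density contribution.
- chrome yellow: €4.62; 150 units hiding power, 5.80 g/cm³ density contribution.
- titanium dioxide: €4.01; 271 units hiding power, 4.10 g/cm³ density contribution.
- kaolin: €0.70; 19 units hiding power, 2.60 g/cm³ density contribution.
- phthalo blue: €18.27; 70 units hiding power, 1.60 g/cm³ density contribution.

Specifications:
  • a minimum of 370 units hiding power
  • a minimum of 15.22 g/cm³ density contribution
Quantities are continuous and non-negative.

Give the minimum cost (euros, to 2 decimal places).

Let x1 = kg of talc, x2 = kg of chrome yellow, x3 = kg of titanium dioxide, x4 = kg of kaolin, x5 = kg of phthalo blue.
Minimise 0.67x1 + 4.62x2 + 4.01x3 + 0.7x4 + 18.27x5 with:
  12x1 + 150x2 + 271x3 + 19x4 + 70x5 ≥ 370   (hiding power)
  2.75x1 + 5.8x2 + 4.1x3 + 2.6x4 + 1.6x5 ≥ 15.22   (density contribution)
  x1, x2, x3, x4, x5 ≥ 0.
The minimum-cost mix takes nothing from talc, chrome yellow, phthalo blue — only titanium dioxide, kaolin. There the hiding power and density contribution constraints are tight.
So titanium dioxide = 1.074 kg, kaolin = 4.161 kg.
Hence cost = 4.01·1.074 + 0.7·4.161 = €7.2194.

€7.22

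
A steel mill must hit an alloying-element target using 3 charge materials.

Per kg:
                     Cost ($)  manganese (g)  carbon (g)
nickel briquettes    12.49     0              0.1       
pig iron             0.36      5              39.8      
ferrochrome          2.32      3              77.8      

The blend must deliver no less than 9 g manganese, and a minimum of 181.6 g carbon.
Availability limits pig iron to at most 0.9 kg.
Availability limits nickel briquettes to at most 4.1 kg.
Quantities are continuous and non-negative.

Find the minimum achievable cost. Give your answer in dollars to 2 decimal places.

$4.67

Let x1 = kg of nickel briquettes, x2 = kg of pig iron, x3 = kg of ferrochrome.
min 12.49x1 + 0.36x2 + 2.32x3 s.t.:
  5x2 + 3x3 ≥ 9   (manganese)
  0.1x1 + 39.8x2 + 77.8x3 ≥ 181.6   (carbon)
  x2 ≤ 0.9
  x1 ≤ 4.1
  x1, x2, x3 ≥ 0.
The optimal basis is {pig iron, ferrochrome}; nickel briquettes drops out. There the carbon and the pig iron cap constraints are tight.
Optimal quantities: pig iron = 0.9 kg, ferrochrome = 1.874 kg.
Hence cost = 0.36·0.9 + 2.32·1.874 = $4.6717.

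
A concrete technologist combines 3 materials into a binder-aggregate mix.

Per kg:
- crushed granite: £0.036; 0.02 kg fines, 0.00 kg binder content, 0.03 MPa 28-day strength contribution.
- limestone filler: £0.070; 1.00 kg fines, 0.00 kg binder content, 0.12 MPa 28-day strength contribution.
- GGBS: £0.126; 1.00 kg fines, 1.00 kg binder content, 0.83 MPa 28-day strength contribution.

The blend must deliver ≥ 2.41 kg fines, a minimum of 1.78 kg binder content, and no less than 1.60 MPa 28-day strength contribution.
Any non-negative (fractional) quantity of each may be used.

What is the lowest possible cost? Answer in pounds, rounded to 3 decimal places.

Set it up as a linear program. Let x1 = kg of crushed granite, x2 = kg of limestone filler, x3 = kg of GGBS.
min 0.036x1 + 0.07x2 + 0.126x3 s.t.:
  0.02x1 + 1x2 + 1x3 ≥ 2.41   (fines)
  1x3 ≥ 1.78   (binder content)
  0.03x1 + 0.12x2 + 0.83x3 ≥ 1.6   (28-day strength contribution)
  x1, x2, x3 ≥ 0.
The minimum-cost mix takes nothing from crushed granite — only limestone filler, GGBS. The fines and 28-day strength contribution requirements are met with equality.
So limestone filler = 0.5638 kg, GGBS = 1.846 kg.
Objective = 0.07·0.5638 + 0.126·1.846 = 0.27206.

£0.272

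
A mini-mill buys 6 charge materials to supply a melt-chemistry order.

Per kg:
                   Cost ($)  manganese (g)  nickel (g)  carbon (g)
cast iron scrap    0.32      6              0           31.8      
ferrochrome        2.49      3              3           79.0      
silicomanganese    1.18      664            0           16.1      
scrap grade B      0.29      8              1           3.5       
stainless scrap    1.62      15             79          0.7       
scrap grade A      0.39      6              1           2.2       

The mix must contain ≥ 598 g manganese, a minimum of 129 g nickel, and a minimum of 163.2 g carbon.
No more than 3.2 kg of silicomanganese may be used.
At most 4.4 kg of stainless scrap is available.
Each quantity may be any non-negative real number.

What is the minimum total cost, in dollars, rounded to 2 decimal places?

This is a linear program. Let x1 = kg of cast iron scrap, x2 = kg of ferrochrome, x3 = kg of silicomanganese, x4 = kg of scrap grade B, x5 = kg of stainless scrap, x6 = kg of scrap grade A.
Minimize 0.32x1 + 2.49x2 + 1.18x3 + 0.29x4 + 1.62x5 + 0.39x6 with:
  6x1 + 3x2 + 664x3 + 8x4 + 15x5 + 6x6 ≥ 598   (manganese)
  3x2 + 1x4 + 79x5 + 1x6 ≥ 129   (nickel)
  31.8x1 + 79x2 + 16.1x3 + 3.5x4 + 0.7x5 + 2.2x6 ≥ 163.2   (carbon)
  x3 ≤ 3.2
  x5 ≤ 4.4
  x1, x2, x3, x4, x5, x6 ≥ 0.
The optimal basis is {cast iron scrap, silicomanganese, stainless scrap}; ferrochrome, scrap grade B, scrap grade A drop out. Binding constraints: manganese, nickel, carbon.
That vertex is x1 = 4.68, x3 = 0.8214, x5 = 1.633.
Objective = 0.32·4.68 + 1.18·0.8214 + 1.62·1.633 = 5.1123.

$5.11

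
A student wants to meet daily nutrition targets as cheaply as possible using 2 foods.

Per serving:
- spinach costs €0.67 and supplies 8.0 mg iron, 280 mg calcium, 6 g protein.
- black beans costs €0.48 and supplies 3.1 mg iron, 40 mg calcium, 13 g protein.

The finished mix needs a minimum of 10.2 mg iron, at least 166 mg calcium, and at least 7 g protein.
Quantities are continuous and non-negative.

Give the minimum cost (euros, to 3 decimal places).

Set it up as a linear program. Let x1 = servings of spinach, x2 = servings of black beans.
Minimise 0.67x1 + 0.48x2 s.t.:
  8x1 + 3.1x2 ≥ 10.2   (iron)
  280x1 + 40x2 ≥ 166   (calcium)
  6x1 + 13x2 ≥ 7   (protein)
  x1, x2 ≥ 0.
The optimal basis is {spinach}; black beans drops out. The iron requirement is met with equality.
That vertex is x1 = 1.275.
Total cost: 0.67·1.275 = 0.85425.

€0.854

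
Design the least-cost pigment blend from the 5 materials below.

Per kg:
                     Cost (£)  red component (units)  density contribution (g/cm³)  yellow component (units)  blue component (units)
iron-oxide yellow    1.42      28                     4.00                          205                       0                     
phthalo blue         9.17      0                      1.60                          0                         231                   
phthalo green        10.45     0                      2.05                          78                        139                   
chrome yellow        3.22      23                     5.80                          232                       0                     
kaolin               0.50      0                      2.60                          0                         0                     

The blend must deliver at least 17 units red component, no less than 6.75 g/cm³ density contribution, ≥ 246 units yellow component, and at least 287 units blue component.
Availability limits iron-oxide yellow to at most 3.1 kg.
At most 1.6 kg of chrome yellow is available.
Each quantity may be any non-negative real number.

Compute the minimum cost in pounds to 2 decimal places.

£13.10

Set it up as a linear program. Let x1 = kg of iron-oxide yellow, x2 = kg of phthalo blue, x3 = kg of phthalo green, x4 = kg of chrome yellow, x5 = kg of kaolin.
Minimise 1.42x1 + 9.17x2 + 10.45x3 + 3.22x4 + 0.5x5 subject to:
  28x1 + 23x4 ≥ 17   (red component)
  4x1 + 1.6x2 + 2.05x3 + 5.8x4 + 2.6x5 ≥ 6.75   (density contribution)
  205x1 + 78x3 + 232x4 ≥ 246   (yellow component)
  231x2 + 139x3 ≥ 287   (blue component)
  x1 ≤ 3.1
  x4 ≤ 1.6
  x1, x2, x3, x4, x5 ≥ 0.
The minimum-cost mix takes nothing from phthalo green, chrome yellow, kaolin — only iron-oxide yellow, phthalo blue. Binding constraints: yellow component and blue component.
So iron-oxide yellow = 1.2 kg, phthalo blue = 1.2424 kg.
Objective = 1.42·1.2 + 9.17·1.2424 = 13.0968.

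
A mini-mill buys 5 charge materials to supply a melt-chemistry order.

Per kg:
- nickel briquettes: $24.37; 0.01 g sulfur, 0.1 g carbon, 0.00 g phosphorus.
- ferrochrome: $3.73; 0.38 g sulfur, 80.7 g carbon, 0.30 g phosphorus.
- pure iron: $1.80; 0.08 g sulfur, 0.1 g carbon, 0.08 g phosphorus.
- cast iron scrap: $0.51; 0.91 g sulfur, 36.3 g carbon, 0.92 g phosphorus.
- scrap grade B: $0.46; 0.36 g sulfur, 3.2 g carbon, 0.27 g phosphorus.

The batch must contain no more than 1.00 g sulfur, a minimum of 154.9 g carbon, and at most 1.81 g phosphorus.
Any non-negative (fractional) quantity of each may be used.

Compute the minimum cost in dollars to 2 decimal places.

Set it up as a linear program. Let x1 = kg of nickel briquettes, x2 = kg of ferrochrome, x3 = kg of pure iron, x4 = kg of cast iron scrap, x5 = kg of scrap grade B.
min 24.37x1 + 3.73x2 + 1.8x3 + 0.51x4 + 0.46x5 with:
  0.01x1 + 0.38x2 + 0.08x3 + 0.91x4 + 0.36x5 ≤ 1   (sulfur)
  0.1x1 + 80.7x2 + 0.1x3 + 36.3x4 + 3.2x5 ≥ 154.9   (carbon)
  0.3x2 + 0.08x3 + 0.92x4 + 0.27x5 ≤ 1.81   (phosphorus)
  x1, x2, x3, x4, x5 ≥ 0.
The cheapest feasible vertex uses only ferrochrome, cast iron scrap; nickel briquettes, pure iron, scrap grade B are not used. There the sulfur and carbon constraints are tight.
That vertex is x2 = 1.755, x4 = 0.3661.
Total cost: 3.73·1.755 + 0.51·0.3661 = 6.7329.

$6.73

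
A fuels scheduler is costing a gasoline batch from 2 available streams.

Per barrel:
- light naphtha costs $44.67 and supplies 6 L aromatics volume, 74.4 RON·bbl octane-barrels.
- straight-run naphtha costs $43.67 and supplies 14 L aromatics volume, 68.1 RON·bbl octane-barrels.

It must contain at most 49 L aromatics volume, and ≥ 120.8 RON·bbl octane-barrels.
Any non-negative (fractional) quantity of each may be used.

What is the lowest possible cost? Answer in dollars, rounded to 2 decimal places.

Let x1 = barrels of light naphtha, x2 = barrels of straight-run naphtha.
Minimise 44.67x1 + 43.67x2 with:
  6x1 + 14x2 ≤ 49   (aromatics volume)
  74.4x1 + 68.1x2 ≥ 120.8   (octane-barrels)
  x1, x2 ≥ 0.
The cheapest feasible vertex uses only light naphtha; straight-run naphtha is not used. The octane-barrels requirement is met with equality.
So light naphtha = 1.6237 barrels.
Cost = 44.67·1.6237 = 72.5307.

$72.53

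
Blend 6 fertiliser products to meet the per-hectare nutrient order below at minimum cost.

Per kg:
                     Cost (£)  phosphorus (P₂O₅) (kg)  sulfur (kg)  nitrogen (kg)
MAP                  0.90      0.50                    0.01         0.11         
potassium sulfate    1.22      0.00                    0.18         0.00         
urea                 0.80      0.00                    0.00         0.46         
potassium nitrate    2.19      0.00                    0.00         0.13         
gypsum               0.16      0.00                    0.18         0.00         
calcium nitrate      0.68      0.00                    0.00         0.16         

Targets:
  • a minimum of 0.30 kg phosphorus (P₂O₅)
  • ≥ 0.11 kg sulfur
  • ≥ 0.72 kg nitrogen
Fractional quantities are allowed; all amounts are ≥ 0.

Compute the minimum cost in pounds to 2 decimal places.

£1.77

Let x1 = kg of MAP, x2 = kg of potassium sulfate, x3 = kg of urea, x4 = kg of potassium nitrate, x5 = kg of gypsum, x6 = kg of calcium nitrate.
Minimize 0.9x1 + 1.22x2 + 0.8x3 + 2.19x4 + 0.16x5 + 0.68x6 subject to:
  0.5x1 ≥ 0.3   (phosphorus (P₂O₅))
  0.01x1 + 0.18x2 + 0.18x5 ≥ 0.11   (sulfur)
  0.11x1 + 0.46x3 + 0.13x4 + 0.16x6 ≥ 0.72   (nitrogen)
  x1, x2, x3, x4, x5, x6 ≥ 0.
At the optimum only MAP, urea, gypsum are positive (potassium sulfate, potassium nitrate, calcium nitrate = 0). There the phosphorus (P₂O₅), sulfur, nitrogen constraints are tight.
So MAP = 0.6 kg, urea = 1.422 kg, gypsum = 0.5778 kg.
Objective = 0.9·0.6 + 0.8·1.422 + 0.16·0.5778 = 1.7700.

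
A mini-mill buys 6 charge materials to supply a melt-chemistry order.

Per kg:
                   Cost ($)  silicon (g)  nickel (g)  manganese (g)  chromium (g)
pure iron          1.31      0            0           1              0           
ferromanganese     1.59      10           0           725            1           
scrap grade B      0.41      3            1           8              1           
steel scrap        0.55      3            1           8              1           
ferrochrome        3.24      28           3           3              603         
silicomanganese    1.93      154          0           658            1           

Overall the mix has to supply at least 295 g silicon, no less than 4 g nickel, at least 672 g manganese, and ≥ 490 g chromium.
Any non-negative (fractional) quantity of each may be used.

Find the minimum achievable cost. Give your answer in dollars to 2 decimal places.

Let x1 = kg of pure iron, x2 = kg of ferromanganese, x3 = kg of scrap grade B, x4 = kg of steel scrap, x5 = kg of ferrochrome, x6 = kg of silicomanganese.
Minimise 1.31x1 + 1.59x2 + 0.41x3 + 0.55x4 + 3.24x5 + 1.93x6 subject to:
  10x2 + 3x3 + 3x4 + 28x5 + 154x6 ≥ 295   (silicon)
  1x3 + 1x4 + 3x5 ≥ 4   (nickel)
  1x1 + 725x2 + 8x3 + 8x4 + 3x5 + 658x6 ≥ 672   (manganese)
  1x2 + 1x3 + 1x4 + 603x5 + 1x6 ≥ 490   (chromium)
  x1, x2, x3, x4, x5, x6 ≥ 0.
The optimal basis is {scrap grade B, ferrochrome, silicomanganese}; pure iron, ferromanganese, steel scrap drop out. The silicon, nickel, chromium requirements are met with equality.
So scrap grade B = 1.579 kg, ferrochrome = 0.8071 kg, silicomanganese = 1.738 kg.
Total cost: 0.41·1.579 + 3.24·0.8071 + 1.93·1.738 = 6.6167.

$6.62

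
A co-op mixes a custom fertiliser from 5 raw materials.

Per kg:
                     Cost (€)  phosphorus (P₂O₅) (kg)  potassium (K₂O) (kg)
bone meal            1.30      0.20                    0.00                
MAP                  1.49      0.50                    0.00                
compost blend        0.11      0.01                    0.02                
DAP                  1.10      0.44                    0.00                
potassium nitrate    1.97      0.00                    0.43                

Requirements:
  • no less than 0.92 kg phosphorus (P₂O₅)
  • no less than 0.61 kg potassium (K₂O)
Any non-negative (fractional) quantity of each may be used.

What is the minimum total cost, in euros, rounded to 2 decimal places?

This is a linear program. Let x1 = kg of bone meal, x2 = kg of MAP, x3 = kg of compost blend, x4 = kg of DAP, x5 = kg of potassium nitrate.
Minimize 1.3x1 + 1.49x2 + 0.11x3 + 1.1x4 + 1.97x5 s.t.:
  0.2x1 + 0.5x2 + 0.01x3 + 0.44x4 ≥ 0.92   (phosphorus (P₂O₅))
  0.02x3 + 0.43x5 ≥ 0.61   (potassium (K₂O))
  x1, x2, x3, x4, x5 ≥ 0.
The cheapest feasible vertex uses only compost blend, DAP; bone meal, MAP, potassium nitrate are not used. The phosphorus (P₂O₅) and potassium (K₂O) requirements are met with equality.
That vertex is x3 = 30.5, x4 = 1.398.
Hence cost = 0.11·30.5 + 1.1·1.398 = €4.8928.

€4.89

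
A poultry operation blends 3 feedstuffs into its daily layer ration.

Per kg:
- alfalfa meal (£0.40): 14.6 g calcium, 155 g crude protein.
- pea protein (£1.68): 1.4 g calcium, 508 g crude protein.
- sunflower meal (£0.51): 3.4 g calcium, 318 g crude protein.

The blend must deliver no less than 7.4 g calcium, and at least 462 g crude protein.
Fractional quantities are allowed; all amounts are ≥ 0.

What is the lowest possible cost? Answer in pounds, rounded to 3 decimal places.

This is a linear program. Let x1 = kg of alfalfa meal, x2 = kg of pea protein, x3 = kg of sunflower meal.
Minimize 0.4x1 + 1.68x2 + 0.51x3 s.t.:
  14.6x1 + 1.4x2 + 3.4x3 ≥ 7.4   (calcium)
  155x1 + 508x2 + 318x3 ≥ 462   (crude protein)
  x1, x2, x3 ≥ 0.
The minimum-cost mix takes nothing from pea protein — only alfalfa meal, sunflower meal. The calcium and crude protein requirements are met with equality.
That vertex is x1 = 0.1901, x3 = 1.36.
Total cost: 0.4·0.1901 + 0.51·1.36 = 0.76964.

£0.770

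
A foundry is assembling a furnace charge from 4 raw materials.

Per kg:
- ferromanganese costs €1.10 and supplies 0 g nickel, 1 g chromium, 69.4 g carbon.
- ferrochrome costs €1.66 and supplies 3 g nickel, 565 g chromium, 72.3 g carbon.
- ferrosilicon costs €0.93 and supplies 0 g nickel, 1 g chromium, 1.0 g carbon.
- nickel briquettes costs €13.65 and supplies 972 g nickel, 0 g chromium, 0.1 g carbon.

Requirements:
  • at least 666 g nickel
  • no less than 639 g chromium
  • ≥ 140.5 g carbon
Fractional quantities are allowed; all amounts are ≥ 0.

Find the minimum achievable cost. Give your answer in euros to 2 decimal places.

Let x1 = kg of ferromanganese, x2 = kg of ferrochrome, x3 = kg of ferrosilicon, x4 = kg of nickel briquettes.
min 1.1x1 + 1.66x2 + 0.93x3 + 13.65x4 with:
  3x2 + 972x4 ≥ 666   (nickel)
  1x1 + 565x2 + 1x3 ≥ 639   (chromium)
  69.4x1 + 72.3x2 + 1x3 + 0.1x4 ≥ 140.5   (carbon)
  x1, x2, x3, x4 ≥ 0.
The cheapest feasible vertex uses only ferromanganese, ferrochrome, nickel briquettes; ferrosilicon is not used. There the nickel, chromium, carbon constraints are tight.
So ferromanganese = 0.8468 kg, ferrochrome = 1.129 kg, nickel briquettes = 0.6817 kg.
Hence cost = 1.1·0.8468 + 1.66·1.129 + 13.65·0.6817 = €12.1108.

€12.11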